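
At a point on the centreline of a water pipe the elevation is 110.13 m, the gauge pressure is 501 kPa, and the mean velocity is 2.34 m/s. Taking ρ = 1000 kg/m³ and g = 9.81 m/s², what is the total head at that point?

Pressure head ψ = P/(ρg) = 501×1000 / (1000 × 9.81) = 51.07 m.
Velocity head = v²/(2g) = 2.34² / (2 × 9.81) = 0.279 m.
h = z + ψ + v²/(2g) = 110.13 + 51.07 + 0.279 = 161.48 m.

h ≈ 161.48 m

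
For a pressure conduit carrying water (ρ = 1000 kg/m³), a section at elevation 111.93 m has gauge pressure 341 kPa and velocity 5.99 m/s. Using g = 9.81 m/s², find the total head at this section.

h ≈ 148.52 m

Pressure head ψ = P/(ρg) = 341×1000 / (1000 × 9.81) = 34.76 m.
Velocity head = v²/(2g) = 5.99² / (2 × 9.81) = 1.829 m.
h = z + ψ + v²/(2g) = 111.93 + 34.76 + 1.829 = 148.52 m.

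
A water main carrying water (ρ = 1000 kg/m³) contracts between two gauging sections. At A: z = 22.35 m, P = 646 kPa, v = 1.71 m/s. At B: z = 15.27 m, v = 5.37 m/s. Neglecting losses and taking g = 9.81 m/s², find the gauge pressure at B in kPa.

P₂ ≈ 702 kPa

Pressure head at A: ψ₁ = P₁/(ρg) = 646×1000 / (1000 × 9.81) = 65.85 m.
Velocity heads: v₁²/2g = 1.71²/19.62 = 0.149 m; v₂²/2g = 5.37²/19.62 = 1.470 m.
Total head H = z₁ + ψ₁ + v₁²/2g = 22.35 + 65.85 + 0.149 = 88.35 m.
ψ₂ = H − z₂ − v₂²/2g = 88.35 − 15.27 − 1.470 = 71.61 m.
P₂ = ρgψ₂ = 1000 × 9.81 × 71.61 ≈ 702 kPa.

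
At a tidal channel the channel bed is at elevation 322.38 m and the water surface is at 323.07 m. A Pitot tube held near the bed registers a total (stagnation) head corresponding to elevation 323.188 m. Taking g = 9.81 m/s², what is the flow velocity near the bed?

v ≈ 1.52 m/s

Near the bed, under hydrostatic conditions, the piezometric head (z + ψ) equals the free-surface elevation, 323.07 m.
Velocity head = total − piezometric = 323.188 − 323.07 = 0.118 m.
v = √(2g·h_v) = √(2 × 9.81 × 0.118) = 1.52 m/s.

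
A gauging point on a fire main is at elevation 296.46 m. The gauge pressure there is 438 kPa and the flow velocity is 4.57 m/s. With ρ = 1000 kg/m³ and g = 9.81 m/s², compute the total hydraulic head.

Pressure head ψ = P/(ρg) = 438×1000 / (1000 × 9.81) = 44.65 m.
Velocity head = v²/(2g) = 4.57² / (2 × 9.81) = 1.064 m.
h = z + ψ + v²/(2g) = 296.46 + 44.65 + 1.064 = 342.17 m.

h ≈ 342.17 m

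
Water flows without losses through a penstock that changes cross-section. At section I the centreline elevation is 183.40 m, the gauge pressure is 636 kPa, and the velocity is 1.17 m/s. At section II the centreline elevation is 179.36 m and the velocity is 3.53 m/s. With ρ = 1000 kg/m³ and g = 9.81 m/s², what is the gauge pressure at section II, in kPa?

P₂ ≈ 670 kPa

Pressure head at I: ψ₁ = P₁/(ρg) = 636×1000 / (1000 × 9.81) = 64.83 m.
Velocity heads: v₁²/2g = 1.17²/19.62 = 0.070 m; v₂²/2g = 3.53²/19.62 = 0.635 m.
Total head H = z₁ + ψ₁ + v₁²/2g = 183.40 + 64.83 + 0.070 = 248.30 m.
ψ₂ = H − z₂ − v₂²/2g = 248.30 − 179.36 − 0.635 = 68.30 m.
P₂ = ρgψ₂ = 1000 × 9.81 × 68.30 ≈ 670 kPa.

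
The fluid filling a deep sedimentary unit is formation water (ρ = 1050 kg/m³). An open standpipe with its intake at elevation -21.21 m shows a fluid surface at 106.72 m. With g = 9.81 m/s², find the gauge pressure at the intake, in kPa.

Pressure head ψ = h − z = 106.72 − (-21.21) = 127.93 m.
P = ρgψ = 1050 × 9.81 × 127.93 = 1317743 Pa ≈ 1320 kPa.

P ≈ 1320 kPa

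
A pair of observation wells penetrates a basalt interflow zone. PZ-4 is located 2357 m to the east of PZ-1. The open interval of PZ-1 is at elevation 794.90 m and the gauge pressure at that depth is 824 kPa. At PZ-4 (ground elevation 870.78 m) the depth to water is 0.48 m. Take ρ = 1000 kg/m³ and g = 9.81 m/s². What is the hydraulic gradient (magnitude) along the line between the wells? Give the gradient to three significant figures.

i ≈ 0.00365

Pressure head at PZ-1: ψ = P/(ρg) = 824×1000 / (1000 × 9.81) = 84.00 m.
Total head at PZ-1: h = z + ψ = 794.90 + 84.00 = 878.90 m.
Total head at PZ-4: h = 870.78 − 0.48 = 870.30 m.
Head difference: h(PZ-1) − h(PZ-4) = 878.90 − 870.30 = 8.60 m.
Hydraulic gradient: i = |Δh| / L = 8.60 / 2357 = 0.00365.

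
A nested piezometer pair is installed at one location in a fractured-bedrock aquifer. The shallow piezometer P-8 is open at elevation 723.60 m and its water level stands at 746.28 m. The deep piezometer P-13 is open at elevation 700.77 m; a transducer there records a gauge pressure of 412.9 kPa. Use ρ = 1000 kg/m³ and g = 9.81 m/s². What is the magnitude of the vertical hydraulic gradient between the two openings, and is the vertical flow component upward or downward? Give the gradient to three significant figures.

|i_v| ≈ 0.150; vertical flow is downward

Total head at P-8: h = 746.28 m (water level in the standpipe).
Pressure head at P-13: ψ = P/(ρg) = 412.9×1000 / (1000 × 9.81) = 42.09 m.
Total head at P-13: h = z + ψ = 700.77 + 42.09 = 742.86 m.
Δh = h(P-8) − h(P-13) = 746.28 − 742.86 = 3.42 m.
Vertical separation Δz = 723.60 − 700.77 = 22.83 m.
|i_v| = |Δh| / Δz = 3.42 / 22.83 = 0.150.
Head is higher in the shallow piezometer, so vertical flow is downward (recharge condition).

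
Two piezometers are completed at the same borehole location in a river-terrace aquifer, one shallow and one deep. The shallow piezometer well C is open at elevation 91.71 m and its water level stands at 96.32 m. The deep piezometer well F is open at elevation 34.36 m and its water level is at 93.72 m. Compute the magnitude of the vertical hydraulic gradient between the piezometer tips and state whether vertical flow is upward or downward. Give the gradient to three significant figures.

|i_v| ≈ 0.0453; vertical flow is downward

Total head at well C: h = 96.32 m (water level in the standpipe).
Total head at well F: h = 93.72 m.
Δh = h(well C) − h(well F) = 96.32 − 93.72 = 2.60 m.
Vertical separation Δz = 91.71 − 34.36 = 57.35 m.
|i_v| = |Δh| / Δz = 2.60 / 57.35 = 0.0453.
Head is higher in the shallow piezometer, so vertical flow is downward (recharge condition).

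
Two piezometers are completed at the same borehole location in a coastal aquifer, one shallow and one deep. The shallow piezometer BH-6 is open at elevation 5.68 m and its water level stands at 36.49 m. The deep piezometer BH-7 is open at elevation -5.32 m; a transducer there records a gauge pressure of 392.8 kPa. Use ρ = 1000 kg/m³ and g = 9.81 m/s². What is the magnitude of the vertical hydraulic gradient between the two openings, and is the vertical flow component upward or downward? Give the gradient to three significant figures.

Total head at BH-6: h = 36.49 m (water level in the standpipe).
Pressure head at BH-7: ψ = P/(ρg) = 392.8×1000 / (1000 × 9.81) = 40.04 m.
Total head at BH-7: h = z + ψ = -5.32 + 40.04 = 34.72 m.
Δh = h(BH-6) − h(BH-7) = 36.49 − 34.72 = 1.77 m.
Vertical separation Δz = 5.68 − (-5.32) = 11.00 m.
|i_v| = |Δh| / Δz = 1.77 / 11.00 = 0.161.
Head is higher in the shallow piezometer, so vertical flow is downward (recharge condition).

|i_v| ≈ 0.161; vertical flow is downward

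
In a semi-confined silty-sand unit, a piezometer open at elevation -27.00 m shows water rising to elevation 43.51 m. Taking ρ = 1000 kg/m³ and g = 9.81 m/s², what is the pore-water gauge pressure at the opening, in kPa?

Pressure head ψ = h − z = 43.51 − (-27.00) = 70.51 m.
P = ρgψ = 1000 × 9.81 × 70.51 = 691703 Pa ≈ 692 kPa.

P ≈ 692 kPa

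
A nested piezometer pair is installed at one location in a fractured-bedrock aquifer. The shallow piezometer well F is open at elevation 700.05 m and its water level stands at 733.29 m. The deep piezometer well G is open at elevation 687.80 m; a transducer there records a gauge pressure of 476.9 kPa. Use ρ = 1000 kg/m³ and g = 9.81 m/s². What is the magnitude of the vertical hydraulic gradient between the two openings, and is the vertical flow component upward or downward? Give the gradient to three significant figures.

|i_v| ≈ 0.255; vertical flow is upward

Total head at well F: h = 733.29 m (water level in the standpipe).
Pressure head at well G: ψ = P/(ρg) = 476.9×1000 / (1000 × 9.81) = 48.61 m.
Total head at well G: h = z + ψ = 687.80 + 48.61 = 736.41 m.
Δh = h(well F) − h(well G) = 733.29 − 736.41 = -3.12 m.
Vertical separation Δz = 700.05 − 687.80 = 12.25 m.
|i_v| = |Δh| / Δz = 3.12 / 12.25 = 0.255.
Head is higher in the deep piezometer, so vertical flow is upward (discharge condition).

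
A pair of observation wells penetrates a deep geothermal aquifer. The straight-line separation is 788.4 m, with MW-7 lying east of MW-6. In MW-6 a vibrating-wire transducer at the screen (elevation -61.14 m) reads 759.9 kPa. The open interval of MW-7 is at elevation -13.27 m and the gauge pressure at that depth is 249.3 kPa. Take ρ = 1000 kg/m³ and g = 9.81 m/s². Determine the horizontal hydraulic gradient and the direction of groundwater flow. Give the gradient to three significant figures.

Pressure head at MW-6: ψ = P/(ρg) = 759.9×1000 / (1000 × 9.81) = 77.46 m.
Total head at MW-6: h = z + ψ = -61.14 + 77.46 = 16.32 m.
Pressure head at MW-7: ψ = P/(ρg) = 249.3×1000 / (1000 × 9.81) = 25.41 m.
Total head at MW-7: h = z + ψ = -13.27 + 25.41 = 12.14 m.
Head difference: h(MW-6) − h(MW-7) = 16.32 − 12.14 = 4.18 m.
Hydraulic gradient: i = |Δh| / L = 4.18 / 788.4 = 0.00530.
Flow is from higher to lower head: from MW-6 toward MW-7, i.e. toward the east.

i ≈ 0.00530; groundwater flows toward the east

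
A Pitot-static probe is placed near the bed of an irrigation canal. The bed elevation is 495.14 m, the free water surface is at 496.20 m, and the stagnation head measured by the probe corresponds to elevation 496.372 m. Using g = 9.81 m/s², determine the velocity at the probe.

v ≈ 1.84 m/s

Near the bed, under hydrostatic conditions, the piezometric head (z + ψ) equals the free-surface elevation, 496.20 m.
Velocity head = total − piezometric = 496.372 − 496.20 = 0.172 m.
v = √(2g·h_v) = √(2 × 9.81 × 0.172) = 1.84 m/s.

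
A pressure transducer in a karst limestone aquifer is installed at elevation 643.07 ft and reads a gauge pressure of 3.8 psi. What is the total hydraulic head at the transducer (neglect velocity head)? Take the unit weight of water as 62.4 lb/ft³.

ψ = 144·P/γ = 144 × 3.8 / 62.4 = 8.77 ft.
h = z + ψ = 643.07 + 8.77 = 651.84 ft.

h ≈ 651.84 ft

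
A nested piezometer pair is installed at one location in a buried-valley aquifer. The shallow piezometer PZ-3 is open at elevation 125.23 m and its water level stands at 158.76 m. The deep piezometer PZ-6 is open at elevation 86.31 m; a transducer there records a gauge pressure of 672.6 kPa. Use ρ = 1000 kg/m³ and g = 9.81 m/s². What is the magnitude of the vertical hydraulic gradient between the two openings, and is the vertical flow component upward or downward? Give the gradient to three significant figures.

|i_v| ≈ 0.0999; vertical flow is downward

Total head at PZ-3: h = 158.76 m (water level in the standpipe).
Pressure head at PZ-6: ψ = P/(ρg) = 672.6×1000 / (1000 × 9.81) = 68.56 m.
Total head at PZ-6: h = z + ψ = 86.31 + 68.56 = 154.87 m.
Δh = h(PZ-3) − h(PZ-6) = 158.76 − 154.87 = 3.89 m.
Vertical separation Δz = 125.23 − 86.31 = 38.92 m.
|i_v| = |Δh| / Δz = 3.89 / 38.92 = 0.0999.
Head is higher in the shallow piezometer, so vertical flow is downward (recharge condition).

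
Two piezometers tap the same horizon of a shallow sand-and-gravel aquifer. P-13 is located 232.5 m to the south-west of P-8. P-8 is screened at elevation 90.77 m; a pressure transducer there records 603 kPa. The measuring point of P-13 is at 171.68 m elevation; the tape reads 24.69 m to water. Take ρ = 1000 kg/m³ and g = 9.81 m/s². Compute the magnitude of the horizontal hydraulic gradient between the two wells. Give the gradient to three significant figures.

Pressure head at P-8: ψ = P/(ρg) = 603×1000 / (1000 × 9.81) = 61.47 m.
Total head at P-8: h = z + ψ = 90.77 + 61.47 = 152.24 m.
Total head at P-13: h = 171.68 − 24.69 = 146.99 m.
Head difference: h(P-8) − h(P-13) = 152.24 − 146.99 = 5.25 m.
Hydraulic gradient: i = |Δh| / L = 5.25 / 232.5 = 0.0226.

i ≈ 0.0226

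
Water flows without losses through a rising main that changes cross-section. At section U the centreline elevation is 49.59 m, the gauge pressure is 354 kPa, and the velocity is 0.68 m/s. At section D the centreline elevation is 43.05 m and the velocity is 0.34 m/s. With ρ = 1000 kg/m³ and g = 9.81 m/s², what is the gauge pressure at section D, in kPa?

P₂ ≈ 418 kPa

Pressure head at U: ψ₁ = P₁/(ρg) = 354×1000 / (1000 × 9.81) = 36.09 m.
Velocity heads: v₁²/2g = 0.68²/19.62 = 0.024 m; v₂²/2g = 0.34²/19.62 = 0.006 m.
Total head H = z₁ + ψ₁ + v₁²/2g = 49.59 + 36.09 + 0.024 = 85.70 m.
ψ₂ = H − z₂ − v₂²/2g = 85.70 − 43.05 − 0.006 = 42.64 m.
P₂ = ρgψ₂ = 1000 × 9.81 × 42.64 ≈ 418 kPa.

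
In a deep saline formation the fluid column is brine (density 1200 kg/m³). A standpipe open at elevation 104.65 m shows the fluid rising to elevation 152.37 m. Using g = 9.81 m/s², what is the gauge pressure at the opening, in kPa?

P ≈ 562 kPa

Pressure head ψ = h − z = 152.37 − 104.65 = 47.72 m.
P = ρgψ = 1200 × 9.81 × 47.72 = 561760 Pa ≈ 562 kPa.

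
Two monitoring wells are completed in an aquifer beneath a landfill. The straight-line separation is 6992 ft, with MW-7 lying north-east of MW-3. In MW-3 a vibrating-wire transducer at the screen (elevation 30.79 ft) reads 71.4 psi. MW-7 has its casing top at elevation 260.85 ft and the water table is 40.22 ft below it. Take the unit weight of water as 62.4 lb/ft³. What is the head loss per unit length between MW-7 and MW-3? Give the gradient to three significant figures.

i ≈ 0.00359 ft/ft

Pressure head at MW-3: ψ = 144·P/γ = 144 × 71.4 / 62.4 = 164.77 ft.
Total head at MW-3: h = z + ψ = 30.79 + 164.77 = 195.56 ft.
Total head at MW-7: h = 260.85 − 40.22 = 220.63 ft.
Head difference: h(MW-3) − h(MW-7) = 195.56 − 220.63 = -25.07 ft.
Hydraulic gradient: i = |Δh| / L = 25.07 / 6992 = 0.00359.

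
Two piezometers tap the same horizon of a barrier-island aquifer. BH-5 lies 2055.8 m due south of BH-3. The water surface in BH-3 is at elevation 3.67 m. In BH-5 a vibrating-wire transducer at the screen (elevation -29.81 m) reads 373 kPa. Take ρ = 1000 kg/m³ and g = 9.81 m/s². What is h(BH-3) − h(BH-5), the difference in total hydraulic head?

Total head at BH-3: h = 3.67 m (water level in the piezometer is the total head).
Pressure head at BH-5: ψ = P/(ρg) = 373×1000 / (1000 × 9.81) = 38.02 m.
Total head at BH-5: h = z + ψ = -29.81 + 38.02 = 8.21 m.
Head difference: h(BH-3) − h(BH-5) = 3.67 − 8.21 = -4.54 m.

Δh ≈ -4.54 m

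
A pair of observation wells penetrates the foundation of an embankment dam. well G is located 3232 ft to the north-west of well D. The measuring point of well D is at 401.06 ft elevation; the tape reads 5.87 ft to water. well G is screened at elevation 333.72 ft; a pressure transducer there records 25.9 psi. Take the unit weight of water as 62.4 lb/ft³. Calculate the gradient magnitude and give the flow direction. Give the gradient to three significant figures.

i ≈ 0.000526; groundwater flows toward the north-west

Total head at well D: h = 401.06 − 5.87 = 395.19 ft.
Pressure head at well G: ψ = 144·P/γ = 144 × 25.9 / 62.4 = 59.77 ft.
Total head at well G: h = z + ψ = 333.72 + 59.77 = 393.49 ft.
Head difference: h(well D) − h(well G) = 395.19 − 393.49 = 1.70 ft.
Hydraulic gradient: i = |Δh| / L = 1.70 / 3232 = 0.000526.
Flow is from higher to lower head: from well D toward well G, i.e. toward the north-west.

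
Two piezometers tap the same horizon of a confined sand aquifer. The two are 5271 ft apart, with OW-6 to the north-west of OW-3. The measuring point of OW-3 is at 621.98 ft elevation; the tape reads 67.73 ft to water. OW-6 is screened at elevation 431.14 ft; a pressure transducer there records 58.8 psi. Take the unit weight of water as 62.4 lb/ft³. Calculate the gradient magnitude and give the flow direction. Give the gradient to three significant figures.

i ≈ 0.00239; groundwater flows toward the south-east

Total head at OW-3: h = 621.98 − 67.73 = 554.25 ft.
Pressure head at OW-6: ψ = 144·P/γ = 144 × 58.8 / 62.4 = 135.69 ft.
Total head at OW-6: h = z + ψ = 431.14 + 135.69 = 566.83 ft.
Head difference: h(OW-3) − h(OW-6) = 554.25 − 566.83 = -12.58 ft.
Hydraulic gradient: i = |Δh| / L = 12.58 / 5271 = 0.00239.
Flow is from higher to lower head: from OW-6 toward OW-3, i.e. toward the south-east.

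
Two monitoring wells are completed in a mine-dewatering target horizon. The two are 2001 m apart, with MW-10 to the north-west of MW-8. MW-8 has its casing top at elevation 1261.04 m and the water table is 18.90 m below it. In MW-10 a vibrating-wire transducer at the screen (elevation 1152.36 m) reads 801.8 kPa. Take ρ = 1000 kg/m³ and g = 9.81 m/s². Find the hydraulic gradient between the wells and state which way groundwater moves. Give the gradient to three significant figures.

i ≈ 0.00402; groundwater flows toward the north-west

Total head at MW-8: h = 1261.04 − 18.90 = 1242.14 m.
Pressure head at MW-10: ψ = P/(ρg) = 801.8×1000 / (1000 × 9.81) = 81.73 m.
Total head at MW-10: h = z + ψ = 1152.36 + 81.73 = 1234.09 m.
Head difference: h(MW-8) − h(MW-10) = 1242.14 − 1234.09 = 8.05 m.
Hydraulic gradient: i = |Δh| / L = 8.05 / 2001 = 0.00402.
Flow is from higher to lower head: from MW-8 toward MW-10, i.e. toward the north-west.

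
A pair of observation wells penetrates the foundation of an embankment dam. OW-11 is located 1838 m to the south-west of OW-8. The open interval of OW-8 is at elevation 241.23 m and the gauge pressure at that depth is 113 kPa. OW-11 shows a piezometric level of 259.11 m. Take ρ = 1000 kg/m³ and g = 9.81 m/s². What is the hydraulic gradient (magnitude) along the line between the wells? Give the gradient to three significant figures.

Pressure head at OW-8: ψ = P/(ρg) = 113×1000 / (1000 × 9.81) = 11.52 m.
Total head at OW-8: h = z + ψ = 241.23 + 11.52 = 252.75 m.
Total head at OW-11: h = 259.11 m (water level in the piezometer is the total head).
Head difference: h(OW-8) − h(OW-11) = 252.75 − 259.11 = -6.36 m.
Hydraulic gradient: i = |Δh| / L = 6.36 / 1838 = 0.00346.

i ≈ 0.00346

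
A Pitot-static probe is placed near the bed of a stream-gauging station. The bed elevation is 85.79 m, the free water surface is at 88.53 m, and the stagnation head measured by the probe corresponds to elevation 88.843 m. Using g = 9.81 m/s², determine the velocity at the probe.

v ≈ 2.48 m/s

Near the bed, under hydrostatic conditions, the piezometric head (z + ψ) equals the free-surface elevation, 88.53 m.
Velocity head = total − piezometric = 88.843 − 88.53 = 0.313 m.
v = √(2g·h_v) = √(2 × 9.81 × 0.313) = 2.48 m/s.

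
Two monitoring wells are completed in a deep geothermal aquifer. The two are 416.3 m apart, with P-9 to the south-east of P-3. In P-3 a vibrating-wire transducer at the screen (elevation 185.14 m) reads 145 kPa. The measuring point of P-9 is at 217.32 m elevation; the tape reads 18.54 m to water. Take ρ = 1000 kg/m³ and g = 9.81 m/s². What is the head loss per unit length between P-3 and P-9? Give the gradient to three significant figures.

Pressure head at P-3: ψ = P/(ρg) = 145×1000 / (1000 × 9.81) = 14.78 m.
Total head at P-3: h = z + ψ = 185.14 + 14.78 = 199.92 m.
Total head at P-9: h = 217.32 − 18.54 = 198.78 m.
Head difference: h(P-3) − h(P-9) = 199.92 − 198.78 = 1.14 m.
Hydraulic gradient: i = |Δh| / L = 1.14 / 416.3 = 0.00274.

i ≈ 0.00274 m/m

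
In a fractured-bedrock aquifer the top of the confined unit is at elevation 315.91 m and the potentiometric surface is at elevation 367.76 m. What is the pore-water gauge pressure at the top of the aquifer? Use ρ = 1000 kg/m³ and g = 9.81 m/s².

P ≈ 509 kPa

Pressure head at the aquifer top: ψ = h − z = 367.76 − 315.91 = 51.85 m.
P = ρgψ = 1000 × 9.81 × 51.85 = 508648 Pa ≈ 509 kPa.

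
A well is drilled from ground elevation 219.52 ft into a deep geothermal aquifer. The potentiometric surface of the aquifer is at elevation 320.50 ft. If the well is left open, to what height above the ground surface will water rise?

≈ 100.98 ft above ground

Water rises to the potentiometric surface, so the rise above ground = 320.50 − 219.52 = 100.98 ft.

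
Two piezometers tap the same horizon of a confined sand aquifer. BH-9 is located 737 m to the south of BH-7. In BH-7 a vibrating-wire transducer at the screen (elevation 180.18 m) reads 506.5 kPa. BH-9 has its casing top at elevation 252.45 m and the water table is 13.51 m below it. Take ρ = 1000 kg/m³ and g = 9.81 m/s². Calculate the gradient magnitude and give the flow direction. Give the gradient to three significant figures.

i ≈ 0.00967; groundwater flows toward the north

Pressure head at BH-7: ψ = P/(ρg) = 506.5×1000 / (1000 × 9.81) = 51.63 m.
Total head at BH-7: h = z + ψ = 180.18 + 51.63 = 231.81 m.
Total head at BH-9: h = 252.45 − 13.51 = 238.94 m.
Head difference: h(BH-7) − h(BH-9) = 231.81 − 238.94 = -7.13 m.
Hydraulic gradient: i = |Δh| / L = 7.13 / 737 = 0.00967.
Flow is from higher to lower head: from BH-9 toward BH-7, i.e. toward the north.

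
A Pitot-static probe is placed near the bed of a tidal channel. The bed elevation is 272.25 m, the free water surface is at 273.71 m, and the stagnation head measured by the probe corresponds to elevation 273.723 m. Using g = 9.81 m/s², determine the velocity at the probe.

Near the bed, under hydrostatic conditions, the piezometric head (z + ψ) equals the free-surface elevation, 273.71 m.
Velocity head = total − piezometric = 273.723 − 273.71 = 0.013 m.
v = √(2g·h_v) = √(2 × 9.81 × 0.013) = 0.505 m/s.

v ≈ 0.505 m/s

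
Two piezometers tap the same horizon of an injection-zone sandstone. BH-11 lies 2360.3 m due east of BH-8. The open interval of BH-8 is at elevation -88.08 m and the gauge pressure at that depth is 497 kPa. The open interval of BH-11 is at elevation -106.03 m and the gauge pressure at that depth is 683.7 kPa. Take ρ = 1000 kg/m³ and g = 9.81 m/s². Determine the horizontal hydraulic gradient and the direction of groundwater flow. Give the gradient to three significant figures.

Pressure head at BH-8: ψ = P/(ρg) = 497×1000 / (1000 × 9.81) = 50.66 m.
Total head at BH-8: h = z + ψ = -88.08 + 50.66 = -37.42 m.
Pressure head at BH-11: ψ = P/(ρg) = 683.7×1000 / (1000 × 9.81) = 69.69 m.
Total head at BH-11: h = z + ψ = -106.03 + 69.69 = -36.34 m.
Head difference: h(BH-8) − h(BH-11) = -37.42 − (-36.34) = -1.08 m.
Hydraulic gradient: i = |Δh| / L = 1.08 / 2360.3 = 0.000458.
Flow is from higher to lower head: from BH-11 toward BH-8, i.e. toward the west.

i ≈ 0.000458; groundwater flows toward the west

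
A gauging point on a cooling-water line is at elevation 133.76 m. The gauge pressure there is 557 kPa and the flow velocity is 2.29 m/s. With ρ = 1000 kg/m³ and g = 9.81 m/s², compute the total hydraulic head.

h ≈ 190.81 m

Pressure head ψ = P/(ρg) = 557×1000 / (1000 × 9.81) = 56.78 m.
Velocity head = v²/(2g) = 2.29² / (2 × 9.81) = 0.267 m.
h = z + ψ + v²/(2g) = 133.76 + 56.78 + 0.267 = 190.81 m.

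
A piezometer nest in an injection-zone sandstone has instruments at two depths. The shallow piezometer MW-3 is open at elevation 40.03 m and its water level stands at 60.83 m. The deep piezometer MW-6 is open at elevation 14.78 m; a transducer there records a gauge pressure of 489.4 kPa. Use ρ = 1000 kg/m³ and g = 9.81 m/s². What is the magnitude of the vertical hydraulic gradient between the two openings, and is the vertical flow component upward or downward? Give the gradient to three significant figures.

|i_v| ≈ 0.152; vertical flow is upward

Total head at MW-3: h = 60.83 m (water level in the standpipe).
Pressure head at MW-6: ψ = P/(ρg) = 489.4×1000 / (1000 × 9.81) = 49.89 m.
Total head at MW-6: h = z + ψ = 14.78 + 49.89 = 64.67 m.
Δh = h(MW-3) − h(MW-6) = 60.83 − 64.67 = -3.84 m.
Vertical separation Δz = 40.03 − 14.78 = 25.25 m.
|i_v| = |Δh| / Δz = 3.84 / 25.25 = 0.152.
Head is higher in the deep piezometer, so vertical flow is upward (discharge condition).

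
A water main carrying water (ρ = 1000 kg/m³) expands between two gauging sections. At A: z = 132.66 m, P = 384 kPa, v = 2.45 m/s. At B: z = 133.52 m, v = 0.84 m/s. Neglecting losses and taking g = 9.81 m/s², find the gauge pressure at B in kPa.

P₂ ≈ 378 kPa

Pressure head at A: ψ₁ = P₁/(ρg) = 384×1000 / (1000 × 9.81) = 39.14 m.
Velocity heads: v₁²/2g = 2.45²/19.62 = 0.306 m; v₂²/2g = 0.84²/19.62 = 0.036 m.
Total head H = z₁ + ψ₁ + v₁²/2g = 132.66 + 39.14 + 0.306 = 172.11 m.
ψ₂ = H − z₂ − v₂²/2g = 172.11 − 133.52 − 0.036 = 38.55 m.
P₂ = ρgψ₂ = 1000 × 9.81 × 38.55 ≈ 378 kPa.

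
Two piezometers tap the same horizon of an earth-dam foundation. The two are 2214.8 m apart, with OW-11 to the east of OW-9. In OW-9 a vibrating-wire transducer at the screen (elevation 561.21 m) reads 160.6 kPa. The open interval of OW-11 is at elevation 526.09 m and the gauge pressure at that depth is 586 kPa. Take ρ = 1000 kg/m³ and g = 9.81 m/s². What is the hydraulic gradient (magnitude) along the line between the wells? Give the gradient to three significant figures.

i ≈ 0.00372

Pressure head at OW-9: ψ = P/(ρg) = 160.6×1000 / (1000 × 9.81) = 16.37 m.
Total head at OW-9: h = z + ψ = 561.21 + 16.37 = 577.58 m.
Pressure head at OW-11: ψ = P/(ρg) = 586×1000 / (1000 × 9.81) = 59.73 m.
Total head at OW-11: h = z + ψ = 526.09 + 59.73 = 585.82 m.
Head difference: h(OW-9) − h(OW-11) = 577.58 − 585.82 = -8.24 m.
Hydraulic gradient: i = |Δh| / L = 8.24 / 2214.8 = 0.00372.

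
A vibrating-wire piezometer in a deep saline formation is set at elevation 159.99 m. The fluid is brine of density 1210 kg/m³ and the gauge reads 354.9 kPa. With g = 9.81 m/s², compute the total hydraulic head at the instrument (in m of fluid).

ψ = P/(ρg) = 354.9×1000 / (1210 × 9.81) = 29.90 m.
h = z + ψ = 159.99 + 29.90 = 189.89 m.

h ≈ 189.89 m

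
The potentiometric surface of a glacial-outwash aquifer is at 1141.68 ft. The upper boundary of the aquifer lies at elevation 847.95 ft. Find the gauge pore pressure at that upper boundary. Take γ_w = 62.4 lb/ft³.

P ≈ 127 psi

Pressure head at the aquifer top: ψ = h − z = 1141.68 − 847.95 = 293.73 ft.
P = γψ/144 = 62.4 × 293.73 / 144 = 127 psi.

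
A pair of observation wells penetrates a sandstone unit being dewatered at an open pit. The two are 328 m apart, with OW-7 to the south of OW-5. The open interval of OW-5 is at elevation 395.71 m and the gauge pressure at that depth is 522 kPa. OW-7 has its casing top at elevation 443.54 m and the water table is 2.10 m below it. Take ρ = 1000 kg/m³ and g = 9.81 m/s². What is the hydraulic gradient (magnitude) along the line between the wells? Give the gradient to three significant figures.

Pressure head at OW-5: ψ = P/(ρg) = 522×1000 / (1000 × 9.81) = 53.21 m.
Total head at OW-5: h = z + ψ = 395.71 + 53.21 = 448.92 m.
Total head at OW-7: h = 443.54 − 2.10 = 441.44 m.
Head difference: h(OW-5) − h(OW-7) = 448.92 − 441.44 = 7.48 m.
Hydraulic gradient: i = |Δh| / L = 7.48 / 328 = 0.0228.

i ≈ 0.0228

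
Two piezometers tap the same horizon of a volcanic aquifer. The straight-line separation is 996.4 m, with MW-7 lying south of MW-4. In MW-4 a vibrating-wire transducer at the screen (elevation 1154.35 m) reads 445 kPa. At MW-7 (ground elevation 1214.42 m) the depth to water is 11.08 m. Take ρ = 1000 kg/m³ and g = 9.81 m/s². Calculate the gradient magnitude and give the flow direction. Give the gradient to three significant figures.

Pressure head at MW-4: ψ = P/(ρg) = 445×1000 / (1000 × 9.81) = 45.36 m.
Total head at MW-4: h = z + ψ = 1154.35 + 45.36 = 1199.71 m.
Total head at MW-7: h = 1214.42 − 11.08 = 1203.34 m.
Head difference: h(MW-4) − h(MW-7) = 1199.71 − 1203.34 = -3.63 m.
Hydraulic gradient: i = |Δh| / L = 3.63 / 996.4 = 0.00364.
Flow is from higher to lower head: from MW-7 toward MW-4, i.e. toward the north.

i ≈ 0.00364; groundwater flows toward the north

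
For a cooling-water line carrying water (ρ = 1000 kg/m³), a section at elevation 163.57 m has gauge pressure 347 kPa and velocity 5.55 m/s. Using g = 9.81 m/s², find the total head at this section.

h ≈ 200.51 m

Pressure head ψ = P/(ρg) = 347×1000 / (1000 × 9.81) = 35.37 m.
Velocity head = v²/(2g) = 5.55² / (2 × 9.81) = 1.570 m.
h = z + ψ + v²/(2g) = 163.57 + 35.37 + 1.570 = 200.51 m.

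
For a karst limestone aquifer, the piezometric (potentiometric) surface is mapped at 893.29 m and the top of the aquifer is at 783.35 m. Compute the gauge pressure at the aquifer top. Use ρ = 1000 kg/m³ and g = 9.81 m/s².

Pressure head at the aquifer top: ψ = h − z = 893.29 − 783.35 = 109.94 m.
P = ρgψ = 1000 × 9.81 × 109.94 = 1078511 Pa ≈ 1080 kPa.

P ≈ 1080 kPa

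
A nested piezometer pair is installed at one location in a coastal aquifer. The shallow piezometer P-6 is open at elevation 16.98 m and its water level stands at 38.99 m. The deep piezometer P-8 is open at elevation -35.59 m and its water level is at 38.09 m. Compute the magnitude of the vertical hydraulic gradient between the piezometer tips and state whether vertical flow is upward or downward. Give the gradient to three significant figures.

Total head at P-6: h = 38.99 m (water level in the standpipe).
Total head at P-8: h = 38.09 m.
Δh = h(P-6) − h(P-8) = 38.99 − 38.09 = 0.90 m.
Vertical separation Δz = 16.98 − (-35.59) = 52.57 m.
|i_v| = |Δh| / Δz = 0.90 / 52.57 = 0.0171.
Head is higher in the shallow piezometer, so vertical flow is downward (recharge condition).

|i_v| ≈ 0.0171; vertical flow is downward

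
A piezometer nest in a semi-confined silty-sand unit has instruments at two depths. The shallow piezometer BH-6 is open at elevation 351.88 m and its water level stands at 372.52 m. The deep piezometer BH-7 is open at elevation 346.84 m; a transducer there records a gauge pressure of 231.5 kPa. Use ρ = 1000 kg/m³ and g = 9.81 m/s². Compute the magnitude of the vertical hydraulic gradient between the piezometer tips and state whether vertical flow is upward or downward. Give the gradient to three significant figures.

|i_v| ≈ 0.413; vertical flow is downward

Total head at BH-6: h = 372.52 m (water level in the standpipe).
Pressure head at BH-7: ψ = P/(ρg) = 231.5×1000 / (1000 × 9.81) = 23.60 m.
Total head at BH-7: h = z + ψ = 346.84 + 23.60 = 370.44 m.
Δh = h(BH-6) − h(BH-7) = 372.52 − 370.44 = 2.08 m.
Vertical separation Δz = 351.88 − 346.84 = 5.04 m.
|i_v| = |Δh| / Δz = 2.08 / 5.04 = 0.413.
Head is higher in the shallow piezometer, so vertical flow is downward (recharge condition).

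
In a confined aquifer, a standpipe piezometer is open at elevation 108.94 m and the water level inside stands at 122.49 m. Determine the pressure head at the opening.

ψ ≈ 13.55 m

Total head h = 122.49 m (the water-surface elevation in the piezometer).
Pressure head ψ = h − z = 122.49 − 108.94 = 13.55 m.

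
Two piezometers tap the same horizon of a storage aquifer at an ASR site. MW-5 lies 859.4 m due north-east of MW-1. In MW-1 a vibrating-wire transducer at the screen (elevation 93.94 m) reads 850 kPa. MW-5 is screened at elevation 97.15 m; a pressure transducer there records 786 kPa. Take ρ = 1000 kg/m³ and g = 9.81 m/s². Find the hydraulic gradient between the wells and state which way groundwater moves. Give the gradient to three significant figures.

i ≈ 0.00386; groundwater flows toward the north-east

Pressure head at MW-1: ψ = P/(ρg) = 850×1000 / (1000 × 9.81) = 86.65 m.
Total head at MW-1: h = z + ψ = 93.94 + 86.65 = 180.59 m.
Pressure head at MW-5: ψ = P/(ρg) = 786×1000 / (1000 × 9.81) = 80.12 m.
Total head at MW-5: h = z + ψ = 97.15 + 80.12 = 177.27 m.
Head difference: h(MW-1) − h(MW-5) = 180.59 − 177.27 = 3.32 m.
Hydraulic gradient: i = |Δh| / L = 3.32 / 859.4 = 0.00386.
Flow is from higher to lower head: from MW-1 toward MW-5, i.e. toward the north-east.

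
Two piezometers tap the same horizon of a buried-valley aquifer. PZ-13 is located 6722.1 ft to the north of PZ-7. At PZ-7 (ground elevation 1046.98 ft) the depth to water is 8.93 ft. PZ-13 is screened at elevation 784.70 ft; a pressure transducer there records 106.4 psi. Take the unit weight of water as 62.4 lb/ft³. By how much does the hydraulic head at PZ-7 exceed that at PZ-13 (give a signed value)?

Δh ≈ 7.81 ft

Total head at PZ-7: h = 1046.98 − 8.93 = 1038.05 ft.
Pressure head at PZ-13: ψ = 144·P/γ = 144 × 106.4 / 62.4 = 245.54 ft.
Total head at PZ-13: h = z + ψ = 784.70 + 245.54 = 1030.24 ft.
Head difference: h(PZ-7) − h(PZ-13) = 1038.05 − 1030.24 = 7.81 ft.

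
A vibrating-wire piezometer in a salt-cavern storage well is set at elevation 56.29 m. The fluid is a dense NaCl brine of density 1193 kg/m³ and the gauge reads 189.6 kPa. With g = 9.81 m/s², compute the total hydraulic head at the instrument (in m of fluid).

h ≈ 72.49 m

ψ = P/(ρg) = 189.6×1000 / (1193 × 9.81) = 16.20 m.
h = z + ψ = 56.29 + 16.20 = 72.49 m.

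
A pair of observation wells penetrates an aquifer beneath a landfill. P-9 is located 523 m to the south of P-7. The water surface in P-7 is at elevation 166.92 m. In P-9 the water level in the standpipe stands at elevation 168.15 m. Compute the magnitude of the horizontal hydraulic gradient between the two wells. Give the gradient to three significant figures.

i ≈ 0.00235

Total head at P-7: h = 166.92 m (water level in the piezometer is the total head).
Total head at P-9: h = 168.15 m (water level in the piezometer is the total head).
Head difference: h(P-7) − h(P-9) = 166.92 − 168.15 = -1.23 m.
Hydraulic gradient: i = |Δh| / L = 1.23 / 523 = 0.00235.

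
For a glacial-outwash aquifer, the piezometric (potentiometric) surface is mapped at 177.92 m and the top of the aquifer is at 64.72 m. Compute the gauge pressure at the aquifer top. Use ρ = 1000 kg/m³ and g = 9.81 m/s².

P ≈ 1110 kPa

Pressure head at the aquifer top: ψ = h − z = 177.92 − 64.72 = 113.20 m.
P = ρgψ = 1000 × 9.81 × 113.20 = 1110492 Pa ≈ 1110 kPa.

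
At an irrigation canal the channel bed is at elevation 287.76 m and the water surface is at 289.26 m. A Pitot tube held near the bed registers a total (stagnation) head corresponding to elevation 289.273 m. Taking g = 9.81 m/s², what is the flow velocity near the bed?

Near the bed, under hydrostatic conditions, the piezometric head (z + ψ) equals the free-surface elevation, 289.26 m.
Velocity head = total − piezometric = 289.273 − 289.26 = 0.013 m.
v = √(2g·h_v) = √(2 × 9.81 × 0.013) = 0.505 m/s.

v ≈ 0.505 m/s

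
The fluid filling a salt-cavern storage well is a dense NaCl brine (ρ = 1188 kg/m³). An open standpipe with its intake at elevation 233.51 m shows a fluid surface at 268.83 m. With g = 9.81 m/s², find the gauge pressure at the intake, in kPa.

P ≈ 412 kPa

Pressure head ψ = h − z = 268.83 − 233.51 = 35.32 m.
P = ρgψ = 1188 × 9.81 × 35.32 = 411629 Pa ≈ 412 kPa.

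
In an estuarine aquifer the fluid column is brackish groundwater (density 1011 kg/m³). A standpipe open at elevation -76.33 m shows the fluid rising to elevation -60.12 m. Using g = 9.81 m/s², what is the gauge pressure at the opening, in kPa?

Pressure head ψ = h − z = -60.12 − (-76.33) = 16.21 m.
P = ρgψ = 1011 × 9.81 × 16.21 = 160769 Pa ≈ 161 kPa.

P ≈ 161 kPa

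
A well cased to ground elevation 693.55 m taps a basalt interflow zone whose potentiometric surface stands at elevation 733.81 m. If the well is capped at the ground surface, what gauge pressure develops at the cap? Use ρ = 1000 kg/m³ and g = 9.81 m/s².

P ≈ 395 kPa

Head above the cap: Δh = 733.81 − 693.55 = 40.26 m.
P = ρgΔh = 1000 × 9.81 × 40.26 = 394951 Pa ≈ 395 kPa.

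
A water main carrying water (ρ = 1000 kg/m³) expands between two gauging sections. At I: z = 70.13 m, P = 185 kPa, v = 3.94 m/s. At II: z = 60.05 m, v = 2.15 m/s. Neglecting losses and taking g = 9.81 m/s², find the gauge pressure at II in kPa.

Pressure head at I: ψ₁ = P₁/(ρg) = 185×1000 / (1000 × 9.81) = 18.86 m.
Velocity heads: v₁²/2g = 3.94²/19.62 = 0.791 m; v₂²/2g = 2.15²/19.62 = 0.236 m.
Total head H = z₁ + ψ₁ + v₁²/2g = 70.13 + 18.86 + 0.791 = 89.78 m.
ψ₂ = H − z₂ − v₂²/2g = 89.78 − 60.05 − 0.236 = 29.49 m.
P₂ = ρgψ₂ = 1000 × 9.81 × 29.49 ≈ 289 kPa.

P₂ ≈ 289 kPa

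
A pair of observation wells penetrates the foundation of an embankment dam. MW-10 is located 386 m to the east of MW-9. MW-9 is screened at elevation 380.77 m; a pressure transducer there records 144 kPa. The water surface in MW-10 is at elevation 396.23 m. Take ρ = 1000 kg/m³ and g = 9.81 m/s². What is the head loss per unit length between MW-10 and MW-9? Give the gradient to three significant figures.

Pressure head at MW-9: ψ = P/(ρg) = 144×1000 / (1000 × 9.81) = 14.68 m.
Total head at MW-9: h = z + ψ = 380.77 + 14.68 = 395.45 m.
Total head at MW-10: h = 396.23 m (water level in the piezometer is the total head).
Head difference: h(MW-9) − h(MW-10) = 395.45 − 396.23 = -0.78 m.
Hydraulic gradient: i = |Δh| / L = 0.78 / 386 = 0.00202.

i ≈ 0.00202 m/m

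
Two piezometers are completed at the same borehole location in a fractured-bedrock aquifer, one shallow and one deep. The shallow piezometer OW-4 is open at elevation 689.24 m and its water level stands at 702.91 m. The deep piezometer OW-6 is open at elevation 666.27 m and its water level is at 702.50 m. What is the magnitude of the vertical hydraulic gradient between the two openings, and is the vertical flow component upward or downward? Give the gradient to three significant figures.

Total head at OW-4: h = 702.91 m (water level in the standpipe).
Total head at OW-6: h = 702.50 m.
Δh = h(OW-4) − h(OW-6) = 702.91 − 702.50 = 0.41 m.
Vertical separation Δz = 689.24 − 666.27 = 22.97 m.
|i_v| = |Δh| / Δz = 0.41 / 22.97 = 0.0178.
Head is higher in the shallow piezometer, so vertical flow is downward (recharge condition).

|i_v| ≈ 0.0178; vertical flow is downward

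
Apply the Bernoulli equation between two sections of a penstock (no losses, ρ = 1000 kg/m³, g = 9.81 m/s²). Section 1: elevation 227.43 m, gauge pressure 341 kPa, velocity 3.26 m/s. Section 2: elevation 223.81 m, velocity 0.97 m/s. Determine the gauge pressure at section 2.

Pressure head at 1: ψ₁ = P₁/(ρg) = 341×1000 / (1000 × 9.81) = 34.76 m.
Velocity heads: v₁²/2g = 3.26²/19.62 = 0.542 m; v₂²/2g = 0.97²/19.62 = 0.048 m.
Total head H = z₁ + ψ₁ + v₁²/2g = 227.43 + 34.76 + 0.542 = 262.73 m.
ψ₂ = H − z₂ − v₂²/2g = 262.73 − 223.81 − 0.048 = 38.87 m.
P₂ = ρgψ₂ = 1000 × 9.81 × 38.87 ≈ 381 kPa.

P₂ ≈ 381 kPa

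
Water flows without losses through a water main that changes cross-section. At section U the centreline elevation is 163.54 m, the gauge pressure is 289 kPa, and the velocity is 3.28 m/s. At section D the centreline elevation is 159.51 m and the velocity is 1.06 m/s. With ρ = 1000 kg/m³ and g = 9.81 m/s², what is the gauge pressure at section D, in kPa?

P₂ ≈ 333 kPa

Pressure head at U: ψ₁ = P₁/(ρg) = 289×1000 / (1000 × 9.81) = 29.46 m.
Velocity heads: v₁²/2g = 3.28²/19.62 = 0.548 m; v₂²/2g = 1.06²/19.62 = 0.057 m.
Total head H = z₁ + ψ₁ + v₁²/2g = 163.54 + 29.46 + 0.548 = 193.55 m.
ψ₂ = H − z₂ − v₂²/2g = 193.55 − 159.51 − 0.057 = 33.98 m.
P₂ = ρgψ₂ = 1000 × 9.81 × 33.98 ≈ 333 kPa.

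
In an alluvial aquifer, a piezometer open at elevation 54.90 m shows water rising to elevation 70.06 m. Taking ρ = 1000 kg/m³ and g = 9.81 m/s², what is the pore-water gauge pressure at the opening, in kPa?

Pressure head ψ = h − z = 70.06 − 54.90 = 15.16 m.
P = ρgψ = 1000 × 9.81 × 15.16 = 148720 Pa ≈ 149 kPa.

P ≈ 149 kPa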